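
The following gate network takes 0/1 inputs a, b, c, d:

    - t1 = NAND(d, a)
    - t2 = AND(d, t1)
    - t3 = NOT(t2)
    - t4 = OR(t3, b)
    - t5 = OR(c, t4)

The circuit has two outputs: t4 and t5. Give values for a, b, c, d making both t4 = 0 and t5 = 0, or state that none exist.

a=0, b=0, c=0, d=1

Check with a=0, b=0, c=0, d=1:
t1 = NAND(d, a) = NAND(1, 0) = 1
t2 = AND(d, t1) = AND(1, 1) = 1
t3 = NOT(t2) = NOT 1 = 0
t4 = OR(t3, b) = OR(0, 0) = 0
t5 = OR(c, t4) = OR(0, 0) = 0
So t4 = 0 and t5 = 0.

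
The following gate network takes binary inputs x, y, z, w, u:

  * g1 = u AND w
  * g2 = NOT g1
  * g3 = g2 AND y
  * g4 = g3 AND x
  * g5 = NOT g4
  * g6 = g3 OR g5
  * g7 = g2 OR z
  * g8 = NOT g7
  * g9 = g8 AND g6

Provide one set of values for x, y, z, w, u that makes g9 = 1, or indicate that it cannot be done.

g9 = g8 AND g6 must be 1, so both g8 = 1 and g6 = 1.
g8 = NOT g7 must be 1, so g7 = 0.
g6 = g3 OR g5 must be 1, so at least one of g3, g5 is 1.
Check with x=1 y=0 z=0 w=1 u=1:
g1 = u AND w = 1 AND 1 = 1
g2 = NOT g1 = NOT 1 = 0
g3 = g2 AND y = 0 AND 0 = 0
g4 = g3 AND x = 0 AND 1 = 0
g5 = NOT g4 = NOT 0 = 1
g6 = g3 OR g5 = 0 OR 1 = 1
g7 = g2 OR z = 0 OR 0 = 0
g8 = NOT g7 = NOT 0 = 1
g9 = g8 AND g6 = 1 AND 1 = 1
So g9 = 1 as required.

x=1 y=0 z=0 w=1 u=1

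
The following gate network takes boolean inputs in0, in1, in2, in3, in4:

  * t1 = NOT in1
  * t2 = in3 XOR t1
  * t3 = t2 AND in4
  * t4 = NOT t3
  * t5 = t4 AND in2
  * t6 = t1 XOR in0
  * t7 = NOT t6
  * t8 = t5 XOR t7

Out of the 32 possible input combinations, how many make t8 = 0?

t8 = t5 XOR t7 must be 0, so t5 and t7 are equal.
Enumerating the 32 input combinations, 16 give t8 = 0 and 16 give t8 = 1.

16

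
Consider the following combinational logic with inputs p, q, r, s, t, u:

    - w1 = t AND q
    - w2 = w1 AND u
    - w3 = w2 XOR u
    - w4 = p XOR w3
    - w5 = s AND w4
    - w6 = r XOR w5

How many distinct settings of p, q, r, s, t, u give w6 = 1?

32

w6 = r XOR w5 must be 1, so r and w5 differ.
Enumerating the 64 input combinations, 32 give w6 = 1 and 32 give w6 = 0.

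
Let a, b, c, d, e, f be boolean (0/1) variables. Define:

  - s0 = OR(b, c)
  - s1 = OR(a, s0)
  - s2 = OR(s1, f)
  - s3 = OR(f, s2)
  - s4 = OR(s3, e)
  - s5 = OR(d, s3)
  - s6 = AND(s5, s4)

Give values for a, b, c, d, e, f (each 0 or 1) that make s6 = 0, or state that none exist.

s6 = AND(s5, s4) must be 0, so at least one of s5, s4 is 0.
Check with a=0, b=0, c=0, d=0, e=1, f=0:
s0 = OR(b, c) = OR(0, 0) = 0
s1 = OR(a, s0) = OR(0, 0) = 0
s2 = OR(s1, f) = OR(0, 0) = 0
s3 = OR(f, s2) = OR(0, 0) = 0
s4 = OR(s3, e) = OR(0, 1) = 1
s5 = OR(d, s3) = OR(0, 0) = 0
s6 = AND(s5, s4) = AND(0, 1) = 0
So s6 = 0 as required.

a=0, b=0, c=0, d=0, e=1, f=0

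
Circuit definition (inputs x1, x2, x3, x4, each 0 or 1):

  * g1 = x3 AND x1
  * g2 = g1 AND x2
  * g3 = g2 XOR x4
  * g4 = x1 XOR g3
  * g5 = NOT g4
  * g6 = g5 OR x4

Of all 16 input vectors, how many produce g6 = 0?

3

g6 = g5 OR x4 must be 0, so both g5 = 0 and x4 = 0.
g5 = NOT g4 must be 0, so g4 = 1.
g4 = x1 XOR g3 must be 1, so x1 and g3 differ.
Satisfying assignments:
  x1=1, x2=0, x3=0, x4=0
  x1=1, x2=0, x3=1, x4=0
  x1=1, x2=1, x3=0, x4=0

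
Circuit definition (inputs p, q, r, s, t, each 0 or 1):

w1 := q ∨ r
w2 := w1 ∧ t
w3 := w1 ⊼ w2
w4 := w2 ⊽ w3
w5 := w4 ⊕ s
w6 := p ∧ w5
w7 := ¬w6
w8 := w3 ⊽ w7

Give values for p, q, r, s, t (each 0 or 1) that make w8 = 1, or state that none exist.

Check with p=1, q=1, r=0, s=1, t=1:
w1 = q ∨ r = 1 ∨ 0 = 1
w2 = w1 ∧ t = 1 ∧ 1 = 1
w3 = w1 ⊼ w2 = 1 ⊼ 1 = 0
w4 = w2 ⊽ w3 = 1 ⊽ 0 = 0
w5 = w4 ⊕ s = 0 ⊕ 1 = 1
w6 = p ∧ w5 = 1 ∧ 1 = 1
w7 = ¬w6 = ¬1 = 0
w8 = w3 ⊽ w7 = 0 ⊽ 0 = 1
So w8 = 1 as required.

p=1, q=1, r=0, s=1, t=1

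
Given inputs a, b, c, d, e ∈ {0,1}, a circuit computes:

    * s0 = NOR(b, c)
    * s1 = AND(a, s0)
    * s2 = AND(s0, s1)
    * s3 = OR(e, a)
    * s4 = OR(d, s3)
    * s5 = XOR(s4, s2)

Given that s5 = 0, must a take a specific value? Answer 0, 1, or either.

either

Both values of a occur among assignments with s5 = 0:
  a=0: a=0, b=0, c=0, d=0, e=0
  a=1: a=1, b=0, c=0, d=0, e=0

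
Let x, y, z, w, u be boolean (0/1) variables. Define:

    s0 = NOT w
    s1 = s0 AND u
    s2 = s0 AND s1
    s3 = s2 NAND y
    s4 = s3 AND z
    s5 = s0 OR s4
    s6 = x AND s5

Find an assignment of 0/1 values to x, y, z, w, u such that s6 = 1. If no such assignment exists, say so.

x=1, y=0, z=1, w=1, u=0

s6 = x AND s5 must be 1, so both x = 1 and s5 = 1.
Check with x=1, y=0, z=1, w=1, u=0:
s0 = NOT w = NOT 1 = 0
s1 = s0 AND u = 0 AND 0 = 0
s2 = s0 AND s1 = 0 AND 0 = 0
s3 = s2 NAND y = 0 NAND 0 = 1
s4 = s3 AND z = 1 AND 1 = 1
s5 = s0 OR s4 = 0 OR 1 = 1
s6 = x AND s5 = 1 AND 1 = 1
So s6 = 1 as required.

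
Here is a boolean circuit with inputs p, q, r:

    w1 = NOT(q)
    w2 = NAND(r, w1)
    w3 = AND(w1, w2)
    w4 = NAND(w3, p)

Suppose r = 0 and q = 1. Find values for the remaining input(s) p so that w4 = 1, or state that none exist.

p=0

w4 = NAND(w3, p) must be 1, so at least one of w3, p is 0.
Check with r = 0 and q = 1 and p=0:
w1 = NOT(q) = NOT 1 = 0
w2 = NAND(r, w1) = NAND(0, 0) = 1
w3 = AND(w1, w2) = AND(0, 1) = 0
w4 = NAND(w3, p) = NAND(0, 0) = 1
So w4 = 1.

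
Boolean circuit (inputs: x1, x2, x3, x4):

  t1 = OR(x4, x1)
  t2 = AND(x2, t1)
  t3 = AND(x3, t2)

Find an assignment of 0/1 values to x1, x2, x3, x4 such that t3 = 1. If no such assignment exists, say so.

x1=0, x2=1, x3=1, x4=1

t3 = AND(x3, t2) must be 1, so both x3 = 1 and t2 = 1.
t2 = AND(x2, t1) must be 1, so both x2 = 1 and t1 = 1.
Check with x1=0, x2=1, x3=1, x4=1:
t1 = OR(x4, x1) = OR(1, 0) = 1
t2 = AND(x2, t1) = AND(1, 1) = 1
t3 = AND(x3, t2) = AND(1, 1) = 1
So t3 = 1 as required.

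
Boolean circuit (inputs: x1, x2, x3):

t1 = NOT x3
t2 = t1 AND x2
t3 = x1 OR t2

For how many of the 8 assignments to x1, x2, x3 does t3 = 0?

t3 = x1 OR t2 must be 0, so both x1 = 0 and t2 = 0.
Satisfying assignments:
  x1=0, x2=0, x3=0
  x1=0, x2=0, x3=1
  x1=0, x2=1, x3=1

3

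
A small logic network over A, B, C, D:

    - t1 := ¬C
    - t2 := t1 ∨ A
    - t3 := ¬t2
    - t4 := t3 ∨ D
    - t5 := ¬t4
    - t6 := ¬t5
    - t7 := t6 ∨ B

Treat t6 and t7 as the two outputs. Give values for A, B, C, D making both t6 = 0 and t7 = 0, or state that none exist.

Check with A=1 B=0 C=1 D=0:
t1 = ¬C = ¬1 = 0
t2 = t1 ∨ A = 0 ∨ 1 = 1
t3 = ¬t2 = ¬1 = 0
t4 = t3 ∨ D = 0 ∨ 0 = 0
t5 = ¬t4 = ¬0 = 1
t6 = ¬t5 = ¬1 = 0
t7 = t6 ∨ B = 0 ∨ 0 = 0
So t6 = 0 and t7 = 0.

A=1 B=0 C=1 D=0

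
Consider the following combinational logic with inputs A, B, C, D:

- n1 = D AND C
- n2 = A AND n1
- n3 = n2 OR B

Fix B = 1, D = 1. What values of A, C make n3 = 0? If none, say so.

With B = 1, D = 1 fixed, none of the 4 settings of A, C give n3 = 0.
For example, with A=1, C=0:
n1 = D AND C = 1 AND 0 = 0
n2 = A AND n1 = 1 AND 0 = 0
n3 = n2 OR B = 0 OR 1 = 1
giving n3 = 1 ≠ 0.

no solution exists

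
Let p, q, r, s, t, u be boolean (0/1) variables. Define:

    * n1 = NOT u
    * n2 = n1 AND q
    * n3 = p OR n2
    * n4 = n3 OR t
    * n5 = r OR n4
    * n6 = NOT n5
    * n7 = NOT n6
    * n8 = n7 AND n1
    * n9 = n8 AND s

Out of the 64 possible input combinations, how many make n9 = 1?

15

n9 = n8 AND s must be 1, so both n8 = 1 and s = 1.
Enumerating the 64 input combinations, 15 give n9 = 1 and 49 give n9 = 0.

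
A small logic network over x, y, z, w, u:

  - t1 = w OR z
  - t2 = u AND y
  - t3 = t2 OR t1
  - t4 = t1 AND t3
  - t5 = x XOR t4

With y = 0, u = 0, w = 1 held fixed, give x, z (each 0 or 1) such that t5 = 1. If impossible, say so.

t5 = x XOR t4 must be 1, so x and t4 differ.
Check with y = 0, u = 0, w = 1 and x=0, z=0:
t1 = w OR z = 1 OR 0 = 1
t2 = u AND y = 0 AND 0 = 0
t3 = t2 OR t1 = 0 OR 1 = 1
t4 = t1 AND t3 = 1 AND 1 = 1
t5 = x XOR t4 = 0 XOR 1 = 1
So t5 = 1.

x=0 z=0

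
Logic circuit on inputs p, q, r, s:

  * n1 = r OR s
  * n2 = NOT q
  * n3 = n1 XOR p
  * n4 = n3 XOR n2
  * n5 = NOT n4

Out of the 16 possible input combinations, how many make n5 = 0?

n5 = NOT n4 must be 0, so n4 = 1.
n4 = n3 XOR n2 must be 1, so n3 and n2 differ.
Enumerating the 16 input combinations, 8 give n5 = 0 and 8 give n5 = 1.

8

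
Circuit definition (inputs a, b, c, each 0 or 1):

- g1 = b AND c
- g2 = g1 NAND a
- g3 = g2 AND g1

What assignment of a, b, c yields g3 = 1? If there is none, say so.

g3 = g2 AND g1 must be 1, so both g2 = 1 and g1 = 1.
Check with a=0 b=1 c=1:
g1 = b AND c = 1 AND 1 = 1
g2 = g1 NAND a = 1 NAND 0 = 1
g3 = g2 AND g1 = 1 AND 1 = 1
So g3 = 1 as required.

a=0 b=1 c=1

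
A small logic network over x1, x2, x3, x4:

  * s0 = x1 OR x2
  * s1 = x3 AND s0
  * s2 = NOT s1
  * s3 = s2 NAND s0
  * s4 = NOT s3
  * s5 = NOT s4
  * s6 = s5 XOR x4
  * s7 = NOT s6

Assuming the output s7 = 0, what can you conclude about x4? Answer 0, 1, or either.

Both values of x4 occur among assignments with s7 = 0:
  x4=0: x1=0, x2=0, x3=0, x4=0
  x4=1: x1=0, x2=1, x3=0, x4=1

either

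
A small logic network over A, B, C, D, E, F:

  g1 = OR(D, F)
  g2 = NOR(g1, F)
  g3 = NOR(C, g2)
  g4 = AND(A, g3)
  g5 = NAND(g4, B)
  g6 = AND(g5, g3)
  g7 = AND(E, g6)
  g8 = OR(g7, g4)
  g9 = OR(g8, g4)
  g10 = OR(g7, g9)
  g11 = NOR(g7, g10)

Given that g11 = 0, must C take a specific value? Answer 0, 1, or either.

0

g11 = NOR(g7, g10) must be 0, so at least one of g7, g10 is 1.
Every assignment with g11 = 0 has C = 0; there are 18 such assignment(s).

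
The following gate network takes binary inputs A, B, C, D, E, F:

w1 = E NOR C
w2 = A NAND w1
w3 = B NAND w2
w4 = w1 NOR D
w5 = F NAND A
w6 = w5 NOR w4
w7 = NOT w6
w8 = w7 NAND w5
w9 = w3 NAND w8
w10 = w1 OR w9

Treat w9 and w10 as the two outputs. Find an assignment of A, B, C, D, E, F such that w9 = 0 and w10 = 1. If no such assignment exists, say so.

Check with A=1, B=0, C=0, D=0, E=0, F=1:
w1 = E NOR C = 0 NOR 0 = 1
w2 = A NAND w1 = 1 NAND 1 = 0
w3 = B NAND w2 = 0 NAND 0 = 1
w4 = w1 NOR D = 1 NOR 0 = 0
w5 = F NAND A = 1 NAND 1 = 0
w6 = w5 NOR w4 = 0 NOR 0 = 1
w7 = NOT w6 = NOT 1 = 0
w8 = w7 NAND w5 = 0 NAND 0 = 1
w9 = w3 NAND w8 = 1 NAND 1 = 0
w10 = w1 OR w9 = 1 OR 0 = 1
So w9 = 0 and w10 = 1.

A=1, B=0, C=0, D=0, E=0, F=1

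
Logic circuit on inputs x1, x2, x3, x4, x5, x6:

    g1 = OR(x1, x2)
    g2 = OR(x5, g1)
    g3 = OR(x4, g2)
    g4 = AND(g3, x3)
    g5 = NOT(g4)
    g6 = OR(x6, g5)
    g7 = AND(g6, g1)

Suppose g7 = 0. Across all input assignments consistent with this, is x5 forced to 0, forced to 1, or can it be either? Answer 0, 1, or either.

Both values of x5 occur among assignments with g7 = 0:
  x5=0: x1=0, x2=0, x3=0, x4=0, x5=0, x6=0
  x5=1: x1=0, x2=0, x3=0, x4=0, x5=1, x6=0

either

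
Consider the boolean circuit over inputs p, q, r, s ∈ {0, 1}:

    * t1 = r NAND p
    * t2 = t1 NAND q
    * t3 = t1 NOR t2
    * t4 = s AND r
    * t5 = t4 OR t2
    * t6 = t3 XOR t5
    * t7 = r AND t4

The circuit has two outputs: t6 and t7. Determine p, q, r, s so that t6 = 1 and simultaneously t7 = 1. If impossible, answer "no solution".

Check with p=0, q=0, r=1, s=1:
t1 = r NAND p = 1 NAND 0 = 1
t2 = t1 NAND q = 1 NAND 0 = 1
t3 = t1 NOR t2 = 1 NOR 1 = 0
t4 = s AND r = 1 AND 1 = 1
t5 = t4 OR t2 = 1 OR 1 = 1
t6 = t3 XOR t5 = 0 XOR 1 = 1
t7 = r AND t4 = 1 AND 1 = 1
So t6 = 1 and t7 = 1.

p=0, q=0, r=1, s=1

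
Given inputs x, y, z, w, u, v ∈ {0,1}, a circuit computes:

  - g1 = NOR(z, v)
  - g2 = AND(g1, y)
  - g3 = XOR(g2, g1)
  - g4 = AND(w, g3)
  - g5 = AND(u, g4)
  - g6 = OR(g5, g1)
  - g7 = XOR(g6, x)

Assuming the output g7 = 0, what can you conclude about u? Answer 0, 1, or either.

either

Both values of u occur among assignments with g7 = 0:
  u=0: x=0, y=0, z=0, w=0, u=0, v=1
  u=1: x=0, y=0, z=0, w=0, u=1, v=1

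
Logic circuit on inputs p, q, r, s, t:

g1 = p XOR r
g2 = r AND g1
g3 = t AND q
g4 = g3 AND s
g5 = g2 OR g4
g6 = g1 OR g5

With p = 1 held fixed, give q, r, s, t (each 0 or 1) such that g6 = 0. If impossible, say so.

q=0, r=1, s=0, t=1

g6 = g1 OR g5 must be 0, so both g1 = 0 and g5 = 0.
Check with p = 1 and q=0, r=1, s=0, t=1:
g1 = p XOR r = 1 XOR 1 = 0
g2 = r AND g1 = 1 AND 0 = 0
g3 = t AND q = 1 AND 0 = 0
g4 = g3 AND s = 0 AND 0 = 0
g5 = g2 OR g4 = 0 OR 0 = 0
g6 = g1 OR g5 = 0 OR 0 = 0
So g6 = 0.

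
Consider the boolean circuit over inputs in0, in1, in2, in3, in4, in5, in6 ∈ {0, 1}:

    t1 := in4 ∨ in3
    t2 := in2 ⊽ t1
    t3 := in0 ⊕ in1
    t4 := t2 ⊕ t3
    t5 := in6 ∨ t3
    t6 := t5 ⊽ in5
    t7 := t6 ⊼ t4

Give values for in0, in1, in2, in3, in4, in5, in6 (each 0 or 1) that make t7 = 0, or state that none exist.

in0=1, in1=1, in2=0, in3=0, in4=0, in5=0, in6=0

Check with in0=1, in1=1, in2=0, in3=0, in4=0, in5=0, in6=0:
t1 = in4 ∨ in3 = 0 ∨ 0 = 0
t2 = in2 ⊽ t1 = 0 ⊽ 0 = 1
t3 = in0 ⊕ in1 = 1 ⊕ 1 = 0
t4 = t2 ⊕ t3 = 1 ⊕ 0 = 1
t5 = in6 ∨ t3 = 0 ∨ 0 = 0
t6 = t5 ⊽ in5 = 0 ⊽ 0 = 1
t7 = t6 ⊼ t4 = 1 ⊼ 1 = 0
So t7 = 0 as required.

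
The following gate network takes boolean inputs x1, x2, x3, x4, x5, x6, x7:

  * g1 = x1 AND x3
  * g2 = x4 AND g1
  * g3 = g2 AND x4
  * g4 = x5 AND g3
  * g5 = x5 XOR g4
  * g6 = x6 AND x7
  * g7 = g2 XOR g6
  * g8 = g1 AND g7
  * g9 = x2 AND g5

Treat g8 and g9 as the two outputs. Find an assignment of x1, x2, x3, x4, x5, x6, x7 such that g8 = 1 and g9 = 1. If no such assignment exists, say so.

x1=1, x2=1, x3=1, x4=0, x5=1, x6=1, x7=1

Check with x1=1, x2=1, x3=1, x4=0, x5=1, x6=1, x7=1:
g1 = x1 AND x3 = 1 AND 1 = 1
g2 = x4 AND g1 = 0 AND 1 = 0
g3 = g2 AND x4 = 0 AND 0 = 0
g4 = x5 AND g3 = 1 AND 0 = 0
g5 = x5 XOR g4 = 1 XOR 0 = 1
g6 = x6 AND x7 = 1 AND 1 = 1
g7 = g2 XOR g6 = 0 XOR 1 = 1
g8 = g1 AND g7 = 1 AND 1 = 1
g9 = x2 AND g5 = 1 AND 1 = 1
So g8 = 1 and g9 = 1.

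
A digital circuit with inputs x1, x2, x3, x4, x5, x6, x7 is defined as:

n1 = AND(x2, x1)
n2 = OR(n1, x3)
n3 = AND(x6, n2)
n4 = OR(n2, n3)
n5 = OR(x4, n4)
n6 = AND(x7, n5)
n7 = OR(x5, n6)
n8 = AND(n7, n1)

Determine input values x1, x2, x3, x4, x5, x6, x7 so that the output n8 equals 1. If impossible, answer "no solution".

x1=1, x2=1, x3=0, x4=0, x5=0, x6=1, x7=1

Check with x1=1, x2=1, x3=0, x4=0, x5=0, x6=1, x7=1:
n1 = AND(x2, x1) = AND(1, 1) = 1
n2 = OR(n1, x3) = OR(1, 0) = 1
n3 = AND(x6, n2) = AND(1, 1) = 1
n4 = OR(n2, n3) = OR(1, 1) = 1
n5 = OR(x4, n4) = OR(0, 1) = 1
n6 = AND(x7, n5) = AND(1, 1) = 1
n7 = OR(x5, n6) = OR(0, 1) = 1
n8 = AND(n7, n1) = AND(1, 1) = 1
So n8 = 1 as required.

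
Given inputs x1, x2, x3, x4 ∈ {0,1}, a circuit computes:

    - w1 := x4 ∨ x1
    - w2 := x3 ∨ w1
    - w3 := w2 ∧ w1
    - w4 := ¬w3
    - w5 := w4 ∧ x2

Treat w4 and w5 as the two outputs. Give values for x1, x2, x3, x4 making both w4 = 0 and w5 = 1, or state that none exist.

Across all 16 input combinations, none give both w4 = 0 and w5 = 1.

no solution exists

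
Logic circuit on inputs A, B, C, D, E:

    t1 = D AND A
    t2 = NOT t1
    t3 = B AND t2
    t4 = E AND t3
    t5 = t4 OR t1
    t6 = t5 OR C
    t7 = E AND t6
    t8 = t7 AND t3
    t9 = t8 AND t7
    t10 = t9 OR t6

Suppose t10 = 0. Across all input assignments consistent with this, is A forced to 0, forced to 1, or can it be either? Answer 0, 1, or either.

Both values of A occur among assignments with t10 = 0:
  A=0: A=0, B=0, C=0, D=0, E=0
  A=1: A=1, B=0, C=0, D=0, E=0

either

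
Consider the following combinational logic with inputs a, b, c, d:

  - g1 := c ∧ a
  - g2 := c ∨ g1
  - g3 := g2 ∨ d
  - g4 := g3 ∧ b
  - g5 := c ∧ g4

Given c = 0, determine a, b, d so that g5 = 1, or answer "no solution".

With c = 0 fixed, none of the 8 settings of a, b, d give g5 = 1.
For example, with a=0, b=1, d=1:
g1 = c ∧ a = 0 ∧ 0 = 0
g2 = c ∨ g1 = 0 ∨ 0 = 0
g3 = g2 ∨ d = 0 ∨ 1 = 1
g4 = g3 ∧ b = 1 ∧ 1 = 1
g5 = c ∧ g4 = 0 ∧ 1 = 0
giving g5 = 0 ≠ 1.

no solution exists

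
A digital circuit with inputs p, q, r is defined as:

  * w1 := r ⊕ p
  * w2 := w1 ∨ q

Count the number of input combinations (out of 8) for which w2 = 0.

w2 = w1 ∨ q must be 0, so both w1 = 0 and q = 0.
Satisfying assignments:
  p=0, q=0, r=0
  p=1, q=0, r=1

2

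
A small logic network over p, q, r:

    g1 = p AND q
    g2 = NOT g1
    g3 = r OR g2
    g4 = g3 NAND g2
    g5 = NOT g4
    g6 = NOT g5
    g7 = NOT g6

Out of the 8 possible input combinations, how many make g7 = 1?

6

g7 = NOT g6 must be 1, so g6 = 0.
g6 = NOT g5 must be 0, so g5 = 1.
Satisfying assignments:
  p=0, q=0, r=0
  p=0, q=0, r=1
  p=0, q=1, r=0
  p=0, q=1, r=1
  p=1, q=0, r=0
  p=1, q=0, r=1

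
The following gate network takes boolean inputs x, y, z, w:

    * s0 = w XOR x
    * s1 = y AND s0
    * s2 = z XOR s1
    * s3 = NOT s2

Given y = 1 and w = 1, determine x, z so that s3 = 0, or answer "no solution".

Check with y = 1 and w = 1 and x=1, z=1:
s0 = w XOR x = 1 XOR 1 = 0
s1 = y AND s0 = 1 AND 0 = 0
s2 = z XOR s1 = 1 XOR 0 = 1
s3 = NOT s2 = NOT 1 = 0
So s3 = 0.

x=1 z=1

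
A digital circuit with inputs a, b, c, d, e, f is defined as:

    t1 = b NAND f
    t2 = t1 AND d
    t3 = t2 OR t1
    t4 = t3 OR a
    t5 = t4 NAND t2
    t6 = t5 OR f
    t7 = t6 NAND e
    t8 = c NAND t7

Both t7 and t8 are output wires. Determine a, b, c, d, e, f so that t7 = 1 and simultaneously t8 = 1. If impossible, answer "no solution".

a=1, b=1, c=0, d=1, e=0, f=0

Check with a=1, b=1, c=0, d=1, e=0, f=0:
t1 = b NAND f = 1 NAND 0 = 1
t2 = t1 AND d = 1 AND 1 = 1
t3 = t2 OR t1 = 1 OR 1 = 1
t4 = t3 OR a = 1 OR 1 = 1
t5 = t4 NAND t2 = 1 NAND 1 = 0
t6 = t5 OR f = 0 OR 0 = 0
t7 = t6 NAND e = 0 NAND 0 = 1
t8 = c NAND t7 = 0 NAND 1 = 1
So t7 = 1 and t8 = 1.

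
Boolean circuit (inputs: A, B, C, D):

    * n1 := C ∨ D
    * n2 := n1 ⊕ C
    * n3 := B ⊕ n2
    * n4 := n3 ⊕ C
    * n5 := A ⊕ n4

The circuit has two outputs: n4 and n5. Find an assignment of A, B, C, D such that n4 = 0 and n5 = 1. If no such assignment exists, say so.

A=1, B=1, C=1, D=0

Check with A=1, B=1, C=1, D=0:
n1 = C ∨ D = 1 ∨ 0 = 1
n2 = n1 ⊕ C = 1 ⊕ 1 = 0
n3 = B ⊕ n2 = 1 ⊕ 0 = 1
n4 = n3 ⊕ C = 1 ⊕ 1 = 0
n5 = A ⊕ n4 = 1 ⊕ 0 = 1
So n4 = 0 and n5 = 1.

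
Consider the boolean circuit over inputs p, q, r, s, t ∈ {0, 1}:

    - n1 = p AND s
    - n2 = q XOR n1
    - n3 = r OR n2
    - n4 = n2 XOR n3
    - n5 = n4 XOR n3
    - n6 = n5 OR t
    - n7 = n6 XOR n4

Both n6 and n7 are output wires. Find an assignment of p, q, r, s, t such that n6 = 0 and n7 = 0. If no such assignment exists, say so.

Check with p=1, q=1, r=0, s=1, t=0:
n1 = p AND s = 1 AND 1 = 1
n2 = q XOR n1 = 1 XOR 1 = 0
n3 = r OR n2 = 0 OR 0 = 0
n4 = n2 XOR n3 = 0 XOR 0 = 0
n5 = n4 XOR n3 = 0 XOR 0 = 0
n6 = n5 OR t = 0 OR 0 = 0
n7 = n6 XOR n4 = 0 XOR 0 = 0
So n6 = 0 and n7 = 0.

p=1, q=1, r=0, s=1, t=0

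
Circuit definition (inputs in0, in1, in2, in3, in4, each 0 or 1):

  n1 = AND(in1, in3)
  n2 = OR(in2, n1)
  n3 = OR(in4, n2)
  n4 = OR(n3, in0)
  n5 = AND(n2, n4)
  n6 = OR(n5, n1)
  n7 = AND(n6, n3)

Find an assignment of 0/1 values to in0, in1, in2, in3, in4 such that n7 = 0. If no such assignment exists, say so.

in0=0, in1=1, in2=0, in3=0, in4=1

Check with in0=0, in1=1, in2=0, in3=0, in4=1:
n1 = AND(in1, in3) = AND(1, 0) = 0
n2 = OR(in2, n1) = OR(0, 0) = 0
n3 = OR(in4, n2) = OR(1, 0) = 1
n4 = OR(n3, in0) = OR(1, 0) = 1
n5 = AND(n2, n4) = AND(0, 1) = 0
n6 = OR(n5, n1) = OR(0, 0) = 0
n7 = AND(n6, n3) = AND(0, 1) = 0
So n7 = 0 as required.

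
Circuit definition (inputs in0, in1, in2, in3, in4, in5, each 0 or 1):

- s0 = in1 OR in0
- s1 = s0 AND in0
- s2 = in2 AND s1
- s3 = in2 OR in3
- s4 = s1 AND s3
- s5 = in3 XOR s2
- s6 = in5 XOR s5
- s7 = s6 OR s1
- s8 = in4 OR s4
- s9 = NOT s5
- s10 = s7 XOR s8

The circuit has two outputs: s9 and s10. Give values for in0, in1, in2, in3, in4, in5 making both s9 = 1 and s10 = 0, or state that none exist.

in0=0, in1=0, in2=0, in3=0, in4=1, in5=1

Check with in0=0, in1=0, in2=0, in3=0, in4=1, in5=1:
s0 = in1 OR in0 = 0 OR 0 = 0
s1 = s0 AND in0 = 0 AND 0 = 0
s2 = in2 AND s1 = 0 AND 0 = 0
s3 = in2 OR in3 = 0 OR 0 = 0
s4 = s1 AND s3 = 0 AND 0 = 0
s5 = in3 XOR s2 = 0 XOR 0 = 0
s6 = in5 XOR s5 = 1 XOR 0 = 1
s7 = s6 OR s1 = 1 OR 0 = 1
s8 = in4 OR s4 = 1 OR 0 = 1
s9 = NOT s5 = NOT 0 = 1
s10 = s7 XOR s8 = 1 XOR 1 = 0
So s9 = 1 and s10 = 0.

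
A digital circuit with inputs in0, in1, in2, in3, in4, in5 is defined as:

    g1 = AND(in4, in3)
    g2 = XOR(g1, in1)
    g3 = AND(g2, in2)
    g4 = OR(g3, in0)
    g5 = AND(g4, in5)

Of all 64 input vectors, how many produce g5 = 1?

g5 = AND(g4, in5) must be 1, so both g4 = 1 and in5 = 1.
g4 = OR(g3, in0) must be 1, so at least one of g3, in0 is 1.
Enumerating the 64 input combinations, 20 give g5 = 1 and 44 give g5 = 0.

20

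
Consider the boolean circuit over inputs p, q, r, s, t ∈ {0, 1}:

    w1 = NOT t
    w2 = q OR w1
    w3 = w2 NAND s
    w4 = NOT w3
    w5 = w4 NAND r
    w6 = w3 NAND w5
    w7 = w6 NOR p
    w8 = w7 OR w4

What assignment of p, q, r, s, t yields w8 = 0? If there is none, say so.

w8 = w7 OR w4 must be 0, so both w7 = 0 and w4 = 0.
Check with p=1 q=0 r=0 s=0 t=0:
w1 = NOT t = NOT 0 = 1
w2 = q OR w1 = 0 OR 1 = 1
w3 = w2 NAND s = 1 NAND 0 = 1
w4 = NOT w3 = NOT 1 = 0
w5 = w4 NAND r = 0 NAND 0 = 1
w6 = w3 NAND w5 = 1 NAND 1 = 0
w7 = w6 NOR p = 0 NOR 1 = 0
w8 = w7 OR w4 = 0 OR 0 = 0
So w8 = 0 as required.

p=1 q=0 r=0 s=0 t=0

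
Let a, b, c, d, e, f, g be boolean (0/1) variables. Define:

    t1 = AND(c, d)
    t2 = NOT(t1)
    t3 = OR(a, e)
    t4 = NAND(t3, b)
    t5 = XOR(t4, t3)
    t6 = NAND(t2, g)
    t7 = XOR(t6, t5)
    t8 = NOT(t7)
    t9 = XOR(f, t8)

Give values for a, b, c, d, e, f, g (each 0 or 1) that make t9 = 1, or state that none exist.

a=0, b=1, c=1, d=1, e=0, f=0, g=1

Check with a=0, b=1, c=1, d=1, e=0, f=0, g=1:
t1 = AND(c, d) = AND(1, 1) = 1
t2 = NOT(t1) = NOT 1 = 0
t3 = OR(a, e) = OR(0, 0) = 0
t4 = NAND(t3, b) = NAND(0, 1) = 1
t5 = XOR(t4, t3) = XOR(1, 0) = 1
t6 = NAND(t2, g) = NAND(0, 1) = 1
t7 = XOR(t6, t5) = XOR(1, 1) = 0
t8 = NOT(t7) = NOT 0 = 1
t9 = XOR(f, t8) = XOR(0, 1) = 1
So t9 = 1 as required.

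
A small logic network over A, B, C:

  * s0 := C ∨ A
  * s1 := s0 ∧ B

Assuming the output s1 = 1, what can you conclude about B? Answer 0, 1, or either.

s1 = s0 ∧ B must be 1, so both s0 = 1 and B = 1.
s0 = C ∨ A must be 1, so at least one of C, A is 1.
Every assignment with s1 = 1 has B = 1; there are 3 such assignment(s).
  A=0, B=1, C=1
  A=1, B=1, C=0
  A=1, B=1, C=1

1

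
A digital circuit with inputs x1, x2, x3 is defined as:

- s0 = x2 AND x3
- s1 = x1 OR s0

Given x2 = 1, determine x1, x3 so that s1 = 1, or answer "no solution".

Check with x2 = 1 and x1=0, x3=1:
s0 = x2 AND x3 = 1 AND 1 = 1
s1 = x1 OR s0 = 0 OR 1 = 1
So s1 = 1.

x1=0, x3=1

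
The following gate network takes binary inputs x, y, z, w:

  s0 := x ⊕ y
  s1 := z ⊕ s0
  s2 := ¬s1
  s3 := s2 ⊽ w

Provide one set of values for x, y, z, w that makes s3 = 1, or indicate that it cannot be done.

x=1, y=0, z=0, w=0

Check with x=1, y=0, z=0, w=0:
s0 = x ⊕ y = 1 ⊕ 0 = 1
s1 = z ⊕ s0 = 0 ⊕ 1 = 1
s2 = ¬s1 = ¬1 = 0
s3 = s2 ⊽ w = 0 ⊽ 0 = 1
So s3 = 1 as required.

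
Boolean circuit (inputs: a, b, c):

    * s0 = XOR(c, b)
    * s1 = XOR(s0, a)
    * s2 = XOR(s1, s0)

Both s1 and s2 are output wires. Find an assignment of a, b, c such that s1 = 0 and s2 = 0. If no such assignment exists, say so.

Check with a=0, b=1, c=1:
s0 = XOR(c, b) = XOR(1, 1) = 0
s1 = XOR(s0, a) = XOR(0, 0) = 0
s2 = XOR(s1, s0) = XOR(0, 0) = 0
So s1 = 0 and s2 = 0.

a=0, b=1, c=1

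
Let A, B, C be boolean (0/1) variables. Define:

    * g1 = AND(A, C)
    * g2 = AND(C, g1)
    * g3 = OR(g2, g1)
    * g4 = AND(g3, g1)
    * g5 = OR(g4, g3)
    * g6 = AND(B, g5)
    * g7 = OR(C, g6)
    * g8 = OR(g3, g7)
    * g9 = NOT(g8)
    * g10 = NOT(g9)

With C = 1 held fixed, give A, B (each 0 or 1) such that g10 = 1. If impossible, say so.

A=1, B=0

Check with C = 1 and A=1, B=0:
g1 = AND(A, C) = AND(1, 1) = 1
g2 = AND(C, g1) = AND(1, 1) = 1
g3 = OR(g2, g1) = OR(1, 1) = 1
g4 = AND(g3, g1) = AND(1, 1) = 1
g5 = OR(g4, g3) = OR(1, 1) = 1
g6 = AND(B, g5) = AND(0, 1) = 0
g7 = OR(C, g6) = OR(1, 0) = 1
g8 = OR(g3, g7) = OR(1, 1) = 1
g9 = NOT(g8) = NOT 1 = 0
g10 = NOT(g9) = NOT 0 = 1
So g10 = 1.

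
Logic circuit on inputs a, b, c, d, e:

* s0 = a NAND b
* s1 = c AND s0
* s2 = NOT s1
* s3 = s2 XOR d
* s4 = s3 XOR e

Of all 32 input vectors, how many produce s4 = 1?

s4 = s3 XOR e must be 1, so s3 and e differ.
Enumerating the 32 input combinations, 16 give s4 = 1 and 16 give s4 = 0.

16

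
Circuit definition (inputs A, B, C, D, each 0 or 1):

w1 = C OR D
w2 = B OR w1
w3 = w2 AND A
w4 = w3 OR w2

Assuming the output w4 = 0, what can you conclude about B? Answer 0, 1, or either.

0

w4 = w3 OR w2 must be 0, so both w3 = 0 and w2 = 0.
w3 = w2 AND A must be 0, so at least one of w2, A is 0.
w2 = B OR w1 must be 0, so both B = 0 and w1 = 0.
Every assignment with w4 = 0 has B = 0; there are 2 such assignment(s).
  A=0, B=0, C=0, D=0
  A=1, B=0, C=0, D=0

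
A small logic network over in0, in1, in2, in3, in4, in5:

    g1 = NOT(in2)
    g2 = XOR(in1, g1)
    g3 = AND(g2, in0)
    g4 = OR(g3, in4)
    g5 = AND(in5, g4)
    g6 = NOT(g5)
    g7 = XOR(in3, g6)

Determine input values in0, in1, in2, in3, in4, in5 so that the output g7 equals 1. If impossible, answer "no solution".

g7 = XOR(in3, g6) must be 1, so in3 and g6 differ.
Check with in0=0, in1=0, in2=1, in3=0, in4=1, in5=0:
g1 = NOT(in2) = NOT 1 = 0
g2 = XOR(in1, g1) = XOR(0, 0) = 0
g3 = AND(g2, in0) = AND(0, 0) = 0
g4 = OR(g3, in4) = OR(0, 1) = 1
g5 = AND(in5, g4) = AND(0, 1) = 0
g6 = NOT(g5) = NOT 0 = 1
g7 = XOR(in3, g6) = XOR(0, 1) = 1
So g7 = 1 as required.

in0=0, in1=0, in2=1, in3=0, in4=1, in5=0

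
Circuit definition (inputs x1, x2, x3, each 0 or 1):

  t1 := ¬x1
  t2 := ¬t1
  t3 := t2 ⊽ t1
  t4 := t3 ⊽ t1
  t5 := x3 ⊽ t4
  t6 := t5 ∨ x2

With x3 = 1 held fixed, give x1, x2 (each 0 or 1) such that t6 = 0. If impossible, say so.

x1=0, x2=0

t6 = t5 ∨ x2 must be 0, so both t5 = 0 and x2 = 0.
Check with x3 = 1 and x1=0, x2=0:
t1 = ¬x1 = ¬0 = 1
t2 = ¬t1 = ¬1 = 0
t3 = t2 ⊽ t1 = 0 ⊽ 1 = 0
t4 = t3 ⊽ t1 = 0 ⊽ 1 = 0
t5 = x3 ⊽ t4 = 1 ⊽ 0 = 0
t6 = t5 ∨ x2 = 0 ∨ 0 = 0
So t6 = 0.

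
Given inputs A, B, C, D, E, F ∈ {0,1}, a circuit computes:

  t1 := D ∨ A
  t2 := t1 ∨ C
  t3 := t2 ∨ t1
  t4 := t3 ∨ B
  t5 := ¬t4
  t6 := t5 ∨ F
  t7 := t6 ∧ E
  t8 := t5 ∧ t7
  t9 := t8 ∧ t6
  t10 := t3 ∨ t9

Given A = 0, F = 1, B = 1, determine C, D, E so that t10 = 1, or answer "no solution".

t10 = t3 ∨ t9 must be 1, so at least one of t3, t9 is 1.
Check with A = 0, F = 1, B = 1 and C=0, D=1, E=1:
t1 = D ∨ A = 1 ∨ 0 = 1
t2 = t1 ∨ C = 1 ∨ 0 = 1
t3 = t2 ∨ t1 = 1 ∨ 1 = 1
t4 = t3 ∨ B = 1 ∨ 1 = 1
t5 = ¬t4 = ¬1 = 0
t6 = t5 ∨ F = 0 ∨ 1 = 1
t7 = t6 ∧ E = 1 ∧ 1 = 1
t8 = t5 ∧ t7 = 0 ∧ 1 = 0
t9 = t8 ∧ t6 = 0 ∧ 1 = 0
t10 = t3 ∨ t9 = 1 ∨ 0 = 1
So t10 = 1.

C=0, D=1, E=1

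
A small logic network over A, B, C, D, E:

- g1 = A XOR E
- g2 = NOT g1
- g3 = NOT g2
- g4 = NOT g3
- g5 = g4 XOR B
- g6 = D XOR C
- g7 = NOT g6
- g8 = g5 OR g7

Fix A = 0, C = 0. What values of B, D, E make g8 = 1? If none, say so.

B=1, D=0, E=1

Check with A = 0, C = 0 and B=1, D=0, E=1:
g1 = A XOR E = 0 XOR 1 = 1
g2 = NOT g1 = NOT 1 = 0
g3 = NOT g2 = NOT 0 = 1
g4 = NOT g3 = NOT 1 = 0
g5 = g4 XOR B = 0 XOR 1 = 1
g6 = D XOR C = 0 XOR 0 = 0
g7 = NOT g6 = NOT 0 = 1
g8 = g5 OR g7 = 1 OR 1 = 1
So g8 = 1.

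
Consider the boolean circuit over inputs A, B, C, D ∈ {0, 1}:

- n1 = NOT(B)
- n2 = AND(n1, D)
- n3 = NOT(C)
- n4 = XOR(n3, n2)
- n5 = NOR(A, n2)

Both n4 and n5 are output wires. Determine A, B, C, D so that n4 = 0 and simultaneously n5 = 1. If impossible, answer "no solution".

Check with A=0 B=1 C=1 D=1:
n1 = NOT(B) = NOT 1 = 0
n2 = AND(n1, D) = AND(0, 1) = 0
n3 = NOT(C) = NOT 1 = 0
n4 = XOR(n3, n2) = XOR(0, 0) = 0
n5 = NOR(A, n2) = NOR(0, 0) = 1
So n4 = 0 and n5 = 1.

A=0 B=1 C=1 D=1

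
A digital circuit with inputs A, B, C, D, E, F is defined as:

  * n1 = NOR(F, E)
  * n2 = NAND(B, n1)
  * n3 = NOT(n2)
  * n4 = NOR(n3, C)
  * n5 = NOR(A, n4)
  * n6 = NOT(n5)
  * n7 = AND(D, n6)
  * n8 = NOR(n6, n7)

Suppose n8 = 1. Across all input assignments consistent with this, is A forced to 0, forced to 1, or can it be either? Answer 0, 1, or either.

n8 = NOR(n6, n7) must be 1, so both n6 = 0 and n7 = 0.
Every assignment with n8 = 1 has A = 0; there are 18 such assignment(s).

0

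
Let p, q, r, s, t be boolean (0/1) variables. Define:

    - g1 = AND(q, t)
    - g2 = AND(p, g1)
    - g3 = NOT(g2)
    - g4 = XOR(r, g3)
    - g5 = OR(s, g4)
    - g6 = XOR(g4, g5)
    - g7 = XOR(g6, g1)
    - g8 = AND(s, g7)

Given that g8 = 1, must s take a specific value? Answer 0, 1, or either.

g8 = AND(s, g7) must be 1, so both s = 1 and g7 = 1.
Every assignment with g8 = 1 has s = 1; there are 8 such assignment(s).

1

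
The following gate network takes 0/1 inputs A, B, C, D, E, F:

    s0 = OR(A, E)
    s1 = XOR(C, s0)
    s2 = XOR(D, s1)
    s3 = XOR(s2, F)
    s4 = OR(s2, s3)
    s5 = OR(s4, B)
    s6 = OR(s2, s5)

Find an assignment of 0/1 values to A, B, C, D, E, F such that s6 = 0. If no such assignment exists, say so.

A=1, B=0, C=0, D=1, E=0, F=0

s6 = OR(s2, s5) must be 0, so both s2 = 0 and s5 = 0.
Check with A=1, B=0, C=0, D=1, E=0, F=0:
s0 = OR(A, E) = OR(1, 0) = 1
s1 = XOR(C, s0) = XOR(0, 1) = 1
s2 = XOR(D, s1) = XOR(1, 1) = 0
s3 = XOR(s2, F) = XOR(0, 0) = 0
s4 = OR(s2, s3) = OR(0, 0) = 0
s5 = OR(s4, B) = OR(0, 0) = 0
s6 = OR(s2, s5) = OR(0, 0) = 0
So s6 = 0 as required.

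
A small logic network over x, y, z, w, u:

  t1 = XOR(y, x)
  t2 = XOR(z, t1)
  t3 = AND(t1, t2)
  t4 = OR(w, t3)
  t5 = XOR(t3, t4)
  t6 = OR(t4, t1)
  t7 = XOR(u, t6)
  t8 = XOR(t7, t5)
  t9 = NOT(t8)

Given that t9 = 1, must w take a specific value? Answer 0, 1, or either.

Both values of w occur among assignments with t9 = 1:
  w=0: x=0, y=0, z=0, w=0, u=0
  w=1: x=0, y=0, z=0, w=1, u=0

either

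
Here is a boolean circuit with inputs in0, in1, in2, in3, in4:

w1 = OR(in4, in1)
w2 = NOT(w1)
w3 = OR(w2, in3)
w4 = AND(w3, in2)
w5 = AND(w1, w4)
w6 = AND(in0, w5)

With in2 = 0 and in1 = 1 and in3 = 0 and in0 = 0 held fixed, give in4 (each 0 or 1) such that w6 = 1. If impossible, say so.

no solution exists

With in2 = 0 and in1 = 1 and in3 = 0 and in0 = 0 fixed, none of the 2 settings of in4 give w6 = 1.
For example, with in4=0:
w1 = OR(in4, in1) = OR(0, 1) = 1
w2 = NOT(w1) = NOT 1 = 0
w3 = OR(w2, in3) = OR(0, 0) = 0
w4 = AND(w3, in2) = AND(0, 0) = 0
w5 = AND(w1, w4) = AND(1, 0) = 0
w6 = AND(in0, w5) = AND(0, 0) = 0
giving w6 = 0 ≠ 1.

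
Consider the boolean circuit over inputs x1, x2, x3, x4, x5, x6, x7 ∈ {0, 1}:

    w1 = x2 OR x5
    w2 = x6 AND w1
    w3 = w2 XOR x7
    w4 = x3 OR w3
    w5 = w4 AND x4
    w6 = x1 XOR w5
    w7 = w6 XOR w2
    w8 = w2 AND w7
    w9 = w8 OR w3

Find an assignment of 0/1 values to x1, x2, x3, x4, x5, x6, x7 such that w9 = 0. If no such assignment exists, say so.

w9 = w8 OR w3 must be 0, so both w8 = 0 and w3 = 0.
w8 = w2 AND w7 must be 0, so at least one of w2, w7 is 0.
w3 = w2 XOR x7 must be 0, so w2 and x7 are equal.
Check with x1=1 x2=1 x3=1 x4=0 x5=0 x6=1 x7=1:
w1 = x2 OR x5 = 1 OR 0 = 1
w2 = x6 AND w1 = 1 AND 1 = 1
w3 = w2 XOR x7 = 1 XOR 1 = 0
w4 = x3 OR w3 = 1 OR 0 = 1
w5 = w4 AND x4 = 1 AND 0 = 0
w6 = x1 XOR w5 = 1 XOR 0 = 1
w7 = w6 XOR w2 = 1 XOR 1 = 0
w8 = w2 AND w7 = 1 AND 0 = 0
w9 = w8 OR w3 = 0 OR 0 = 0
So w9 = 0 as required.

x1=1 x2=1 x3=1 x4=0 x5=0 x6=1 x7=1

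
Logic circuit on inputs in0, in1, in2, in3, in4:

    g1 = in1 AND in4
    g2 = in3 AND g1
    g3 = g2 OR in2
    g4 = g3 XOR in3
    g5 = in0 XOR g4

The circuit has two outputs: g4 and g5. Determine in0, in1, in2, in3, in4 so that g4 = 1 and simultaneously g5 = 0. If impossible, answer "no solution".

in0=1, in1=0, in2=1, in3=0, in4=0

Check with in0=1, in1=0, in2=1, in3=0, in4=0:
g1 = in1 AND in4 = 0 AND 0 = 0
g2 = in3 AND g1 = 0 AND 0 = 0
g3 = g2 OR in2 = 0 OR 1 = 1
g4 = g3 XOR in3 = 1 XOR 0 = 1
g5 = in0 XOR g4 = 1 XOR 1 = 0
So g4 = 1 and g5 = 0.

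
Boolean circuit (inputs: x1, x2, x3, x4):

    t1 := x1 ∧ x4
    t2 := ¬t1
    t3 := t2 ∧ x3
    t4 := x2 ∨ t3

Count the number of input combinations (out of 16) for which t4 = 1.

t4 = x2 ∨ t3 must be 1, so at least one of x2, t3 is 1.
Enumerating the 16 input combinations, 11 give t4 = 1 and 5 give t4 = 0.

11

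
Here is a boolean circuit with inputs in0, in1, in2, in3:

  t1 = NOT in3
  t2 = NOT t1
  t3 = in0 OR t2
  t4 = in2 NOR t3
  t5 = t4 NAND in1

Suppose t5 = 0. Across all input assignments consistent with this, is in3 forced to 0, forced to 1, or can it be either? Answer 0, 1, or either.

0

t5 = t4 NAND in1 must be 0, so both t4 = 1 and in1 = 1.
t4 = in2 NOR t3 must be 1, so both in2 = 0 and t3 = 0.
Every assignment with t5 = 0 has in3 = 0; there are 1 such assignment(s).
  in0=0, in1=1, in2=0, in3=0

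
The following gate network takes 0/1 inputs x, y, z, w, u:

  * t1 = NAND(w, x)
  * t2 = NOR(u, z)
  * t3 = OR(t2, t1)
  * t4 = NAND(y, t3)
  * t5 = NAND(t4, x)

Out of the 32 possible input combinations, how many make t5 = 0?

t5 = NAND(t4, x) must be 0, so both t4 = 1 and x = 1.
t4 = NAND(y, t3) must be 1, so at least one of y, t3 is 0.
Enumerating the 32 input combinations, 11 give t5 = 0 and 21 give t5 = 1.

11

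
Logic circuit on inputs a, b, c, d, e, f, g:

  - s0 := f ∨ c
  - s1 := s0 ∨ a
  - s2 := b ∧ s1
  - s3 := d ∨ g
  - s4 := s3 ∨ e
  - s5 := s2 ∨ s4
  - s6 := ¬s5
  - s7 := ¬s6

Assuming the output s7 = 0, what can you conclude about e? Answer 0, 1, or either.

0

s7 = ¬s6 must be 0, so s6 = 1.
s6 = ¬s5 must be 1, so s5 = 0.
s5 = s2 ∨ s4 must be 0, so both s2 = 0 and s4 = 0.
Every assignment with s7 = 0 has e = 0; there are 9 such assignment(s).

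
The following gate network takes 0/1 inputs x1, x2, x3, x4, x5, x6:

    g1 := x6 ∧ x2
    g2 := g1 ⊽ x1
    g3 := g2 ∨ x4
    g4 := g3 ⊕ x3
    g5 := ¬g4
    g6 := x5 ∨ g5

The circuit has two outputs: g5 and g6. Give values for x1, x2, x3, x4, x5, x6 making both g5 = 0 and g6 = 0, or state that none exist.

x1=0 x2=0 x3=0 x4=0 x5=0 x6=1

Check with x1=0 x2=0 x3=0 x4=0 x5=0 x6=1:
g1 = x6 ∧ x2 = 1 ∧ 0 = 0
g2 = g1 ⊽ x1 = 0 ⊽ 0 = 1
g3 = g2 ∨ x4 = 1 ∨ 0 = 1
g4 = g3 ⊕ x3 = 1 ⊕ 0 = 1
g5 = ¬g4 = ¬1 = 0
g6 = x5 ∨ g5 = 0 ∨ 0 = 0
So g5 = 0 and g6 = 0.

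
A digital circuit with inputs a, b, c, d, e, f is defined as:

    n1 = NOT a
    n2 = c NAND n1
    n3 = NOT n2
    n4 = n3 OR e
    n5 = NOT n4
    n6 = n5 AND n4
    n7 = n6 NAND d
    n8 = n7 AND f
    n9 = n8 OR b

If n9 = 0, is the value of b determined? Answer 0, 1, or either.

n9 = n8 OR b must be 0, so both n8 = 0 and b = 0.
n8 = n7 AND f must be 0, so at least one of n7, f is 0.
Every assignment with n9 = 0 has b = 0; there are 16 such assignment(s).

0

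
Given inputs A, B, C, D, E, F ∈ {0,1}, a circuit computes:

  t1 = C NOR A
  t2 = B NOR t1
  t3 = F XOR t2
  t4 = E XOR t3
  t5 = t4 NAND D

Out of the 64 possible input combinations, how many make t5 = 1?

t5 = t4 NAND D must be 1, so at least one of t4, D is 0.
Enumerating the 64 input combinations, 48 give t5 = 1 and 16 give t5 = 0.

48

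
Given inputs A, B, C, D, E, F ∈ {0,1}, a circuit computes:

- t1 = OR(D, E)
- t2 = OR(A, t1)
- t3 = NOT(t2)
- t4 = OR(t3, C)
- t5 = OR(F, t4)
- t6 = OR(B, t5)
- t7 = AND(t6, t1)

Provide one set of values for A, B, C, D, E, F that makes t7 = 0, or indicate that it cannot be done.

t7 = AND(t6, t1) must be 0, so at least one of t6, t1 is 0.
Check with A=1, B=1, C=0, D=0, E=0, F=0:
t1 = OR(D, E) = OR(0, 0) = 0
t2 = OR(A, t1) = OR(1, 0) = 1
t3 = NOT(t2) = NOT 1 = 0
t4 = OR(t3, C) = OR(0, 0) = 0
t5 = OR(F, t4) = OR(0, 0) = 0
t6 = OR(B, t5) = OR(1, 0) = 1
t7 = AND(t6, t1) = AND(1, 0) = 0
So t7 = 0 as required.

A=1, B=1, C=0, D=0, E=0, F=0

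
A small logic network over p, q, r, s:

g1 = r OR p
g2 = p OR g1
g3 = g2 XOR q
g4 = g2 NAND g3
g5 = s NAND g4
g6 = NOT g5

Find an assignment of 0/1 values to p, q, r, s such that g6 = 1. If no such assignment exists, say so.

g6 = NOT g5 must be 1, so g5 = 0.
Check with p=0, q=0, r=0, s=1:
g1 = r OR p = 0 OR 0 = 0
g2 = p OR g1 = 0 OR 0 = 0
g3 = g2 XOR q = 0 XOR 0 = 0
g4 = g2 NAND g3 = 0 NAND 0 = 1
g5 = s NAND g4 = 1 NAND 1 = 0
g6 = NOT g5 = NOT 0 = 1
So g6 = 1 as required.

p=0, q=0, r=0, s=1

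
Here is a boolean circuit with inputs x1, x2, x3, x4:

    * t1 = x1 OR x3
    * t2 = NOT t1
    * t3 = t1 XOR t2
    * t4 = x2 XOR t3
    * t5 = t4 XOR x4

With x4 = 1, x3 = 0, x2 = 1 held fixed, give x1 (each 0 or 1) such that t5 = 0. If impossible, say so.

With x4 = 1, x3 = 0, x2 = 1 fixed, none of the 2 settings of x1 give t5 = 0.
For example, with x1=0:
t1 = x1 OR x3 = 0 OR 0 = 0
t2 = NOT t1 = NOT 0 = 1
t3 = t1 XOR t2 = 0 XOR 1 = 1
t4 = x2 XOR t3 = 1 XOR 1 = 0
t5 = t4 XOR x4 = 0 XOR 1 = 1
giving t5 = 1 ≠ 0.

no solution exists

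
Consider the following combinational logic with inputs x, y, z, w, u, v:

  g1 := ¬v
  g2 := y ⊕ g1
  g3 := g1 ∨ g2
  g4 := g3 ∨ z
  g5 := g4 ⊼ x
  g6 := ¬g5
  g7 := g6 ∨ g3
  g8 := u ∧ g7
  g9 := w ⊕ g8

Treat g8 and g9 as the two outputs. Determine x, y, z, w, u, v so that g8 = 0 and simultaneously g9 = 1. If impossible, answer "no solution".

Check with x=0, y=0, z=1, w=1, u=0, v=0:
g1 = ¬v = ¬0 = 1
g2 = y ⊕ g1 = 0 ⊕ 1 = 1
g3 = g1 ∨ g2 = 1 ∨ 1 = 1
g4 = g3 ∨ z = 1 ∨ 1 = 1
g5 = g4 ⊼ x = 1 ⊼ 0 = 1
g6 = ¬g5 = ¬1 = 0
g7 = g6 ∨ g3 = 0 ∨ 1 = 1
g8 = u ∧ g7 = 0 ∧ 1 = 0
g9 = w ⊕ g8 = 1 ⊕ 0 = 1
So g8 = 0 and g9 = 1.

x=0, y=0, z=1, w=1, u=0, v=0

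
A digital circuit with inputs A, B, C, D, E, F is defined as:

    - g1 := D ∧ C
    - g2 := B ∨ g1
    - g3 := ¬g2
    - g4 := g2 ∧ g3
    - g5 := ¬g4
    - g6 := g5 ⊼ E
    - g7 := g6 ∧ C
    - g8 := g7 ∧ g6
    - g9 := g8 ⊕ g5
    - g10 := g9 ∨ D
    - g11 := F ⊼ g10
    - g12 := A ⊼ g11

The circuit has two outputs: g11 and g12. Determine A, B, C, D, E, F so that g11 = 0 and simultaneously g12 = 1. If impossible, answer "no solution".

A=0, B=0, C=1, D=0, E=1, F=1

Check with A=0, B=0, C=1, D=0, E=1, F=1:
g1 = D ∧ C = 0 ∧ 1 = 0
g2 = B ∨ g1 = 0 ∨ 0 = 0
g3 = ¬g2 = ¬0 = 1
g4 = g2 ∧ g3 = 0 ∧ 1 = 0
g5 = ¬g4 = ¬0 = 1
g6 = g5 ⊼ E = 1 ⊼ 1 = 0
g7 = g6 ∧ C = 0 ∧ 1 = 0
g8 = g7 ∧ g6 = 0 ∧ 0 = 0
g9 = g8 ⊕ g5 = 0 ⊕ 1 = 1
g10 = g9 ∨ D = 1 ∨ 0 = 1
g11 = F ⊼ g10 = 1 ⊼ 1 = 0
g12 = A ⊼ g11 = 0 ⊼ 0 = 1
So g11 = 0 and g12 = 1.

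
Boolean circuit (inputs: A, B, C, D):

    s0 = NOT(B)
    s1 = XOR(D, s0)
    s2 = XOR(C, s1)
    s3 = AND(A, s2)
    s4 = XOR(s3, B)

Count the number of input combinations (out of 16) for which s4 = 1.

8

s4 = XOR(s3, B) must be 1, so s3 and B differ.
Enumerating the 16 input combinations, 8 give s4 = 1 and 8 give s4 = 0.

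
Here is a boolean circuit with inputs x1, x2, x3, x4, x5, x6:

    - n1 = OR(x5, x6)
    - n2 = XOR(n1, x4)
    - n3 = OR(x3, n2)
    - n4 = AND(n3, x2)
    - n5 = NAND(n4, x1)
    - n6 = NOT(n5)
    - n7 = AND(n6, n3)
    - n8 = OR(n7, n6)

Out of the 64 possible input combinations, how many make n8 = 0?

n8 = OR(n7, n6) must be 0, so both n7 = 0 and n6 = 0.
n7 = AND(n6, n3) must be 0, so at least one of n6, n3 is 0.
n6 = NOT(n5) must be 0, so n5 = 1.
Enumerating the 64 input combinations, 52 give n8 = 0 and 12 give n8 = 1.

52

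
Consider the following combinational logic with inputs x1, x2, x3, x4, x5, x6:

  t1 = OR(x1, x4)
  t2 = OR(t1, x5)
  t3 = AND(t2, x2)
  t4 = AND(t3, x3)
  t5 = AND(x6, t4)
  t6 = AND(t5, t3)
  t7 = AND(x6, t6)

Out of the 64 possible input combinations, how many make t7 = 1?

7

t7 = AND(x6, t6) must be 1, so both x6 = 1 and t6 = 1.
Enumerating the 64 input combinations, 7 give t7 = 1 and 57 give t7 = 0.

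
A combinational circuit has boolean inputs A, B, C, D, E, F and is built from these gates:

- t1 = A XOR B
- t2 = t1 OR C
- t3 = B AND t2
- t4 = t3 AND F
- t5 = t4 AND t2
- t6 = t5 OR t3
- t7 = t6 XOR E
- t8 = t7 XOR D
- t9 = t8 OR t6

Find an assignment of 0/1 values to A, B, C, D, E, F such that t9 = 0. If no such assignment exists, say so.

t9 = t8 OR t6 must be 0, so both t8 = 0 and t6 = 0.
t8 = t7 XOR D must be 0, so t7 and D are equal.
Check with A=1, B=0, C=0, D=1, E=1, F=0:
t1 = A XOR B = 1 XOR 0 = 1
t2 = t1 OR C = 1 OR 0 = 1
t3 = B AND t2 = 0 AND 1 = 0
t4 = t3 AND F = 0 AND 0 = 0
t5 = t4 AND t2 = 0 AND 1 = 0
t6 = t5 OR t3 = 0 OR 0 = 0
t7 = t6 XOR E = 0 XOR 1 = 1
t8 = t7 XOR D = 1 XOR 1 = 0
t9 = t8 OR t6 = 0 OR 0 = 0
So t9 = 0 as required.

A=1, B=0, C=0, D=1, E=1, F=0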